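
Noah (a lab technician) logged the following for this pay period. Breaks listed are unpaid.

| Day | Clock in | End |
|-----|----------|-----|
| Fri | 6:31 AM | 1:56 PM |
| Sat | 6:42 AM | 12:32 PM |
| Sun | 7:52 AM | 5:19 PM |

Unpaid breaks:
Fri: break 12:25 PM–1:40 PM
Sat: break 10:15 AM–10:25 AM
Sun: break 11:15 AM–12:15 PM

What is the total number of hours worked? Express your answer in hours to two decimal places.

20.28 hours

Fri: 6:31 AM–1:56 PM = 7 h 25 min; less 75 min break → 6 h 10 min
Sat: 6:42 AM–12:32 PM = 5 h 50 min; less 10 min break → 5 h 40 min
Sun: 7:52 AM–5:19 PM = 9 h 27 min; less 60 min break → 8 h 27 min
Total: 6 h 10 min + 5 h 40 min + 8 h 27 min = 20 h 17 min.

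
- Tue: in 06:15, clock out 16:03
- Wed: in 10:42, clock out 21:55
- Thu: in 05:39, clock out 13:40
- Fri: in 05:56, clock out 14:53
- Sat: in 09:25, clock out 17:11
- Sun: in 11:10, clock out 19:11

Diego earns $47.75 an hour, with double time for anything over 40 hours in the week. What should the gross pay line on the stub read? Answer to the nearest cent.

$3224.72

Tue: 06:15–16:03 = 9 h 48 min
Wed: 10:42–21:55 = 11 h 13 min
Thu: 05:39–13:40 = 8 h 1 min
Fri: 05:56–14:53 = 8 h 57 min
Sat: 09:25–17:11 = 7 h 46 min
Sun: 11:10–19:11 = 8 h 1 min
Total worked: 53 h 46 min = 3226 min.
Regular 40 h 0 min = 2400 min at $47.75/h; overtime 13 h 46 min = 826 min at $95.50/h.
Pay = (2400 × $47.75 + 826 × $95.50) ÷ 60 = $3224.72.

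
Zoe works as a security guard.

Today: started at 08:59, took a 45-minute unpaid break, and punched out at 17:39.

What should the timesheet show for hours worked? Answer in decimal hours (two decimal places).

7.92 hours

Today: 08:59–17:39 = 8 h 40 min; less 45 min break → 7 h 55 min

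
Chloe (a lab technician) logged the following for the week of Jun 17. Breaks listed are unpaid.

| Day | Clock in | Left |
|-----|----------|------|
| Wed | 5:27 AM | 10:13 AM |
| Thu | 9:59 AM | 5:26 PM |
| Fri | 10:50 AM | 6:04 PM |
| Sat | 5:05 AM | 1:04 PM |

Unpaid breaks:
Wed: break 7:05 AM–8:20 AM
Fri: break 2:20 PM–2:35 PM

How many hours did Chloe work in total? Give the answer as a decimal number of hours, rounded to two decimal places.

25.93 hours

Wed: 5:27 AM–10:13 AM = 4 h 46 min; less 75 min break → 3 h 31 min
Thu: 9:59 AM–5:26 PM = 7 h 27 min
Fri: 10:50 AM–6:04 PM = 7 h 14 min; less 15 min break → 6 h 59 min
Sat: 5:05 AM–1:04 PM = 7 h 59 min
Total: 3 h 31 min + 7 h 27 min + 6 h 59 min + 7 h 59 min = 25 h 56 min.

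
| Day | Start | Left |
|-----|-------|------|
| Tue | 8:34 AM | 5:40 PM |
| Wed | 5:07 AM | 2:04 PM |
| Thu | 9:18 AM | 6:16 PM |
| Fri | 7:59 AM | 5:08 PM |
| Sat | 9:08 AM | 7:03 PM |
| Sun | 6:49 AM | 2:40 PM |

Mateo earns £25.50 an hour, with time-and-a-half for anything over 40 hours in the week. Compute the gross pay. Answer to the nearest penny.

Tue: 8:34 AM–5:40 PM = 9 h 6 min
Wed: 5:07 AM–2:04 PM = 8 h 57 min
Thu: 9:18 AM–6:16 PM = 8 h 58 min
Fri: 7:59 AM–5:08 PM = 9 h 9 min
Sat: 9:08 AM–7:03 PM = 9 h 55 min
Sun: 6:49 AM–2:40 PM = 7 h 51 min
Total worked: 53 h 56 min = 3236 min.
Regular 40 h 0 min = 2400 min at £25.50/h; overtime 13 h 56 min = 836 min at £38.25/h.
Pay = (2400 × £25.50 + 836 × £38.25) ÷ 60 = £1552.95.

£1552.95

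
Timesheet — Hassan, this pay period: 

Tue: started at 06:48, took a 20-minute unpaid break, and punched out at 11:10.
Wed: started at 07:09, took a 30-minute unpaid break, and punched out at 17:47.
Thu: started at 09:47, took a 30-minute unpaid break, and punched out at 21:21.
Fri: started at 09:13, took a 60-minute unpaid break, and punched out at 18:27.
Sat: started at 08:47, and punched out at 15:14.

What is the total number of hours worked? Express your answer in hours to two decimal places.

Tue: 06:48–11:10 = 4 h 22 min; less 20 min break → 4 h 2 min
Wed: 07:09–17:47 = 10 h 38 min; less 30 min break → 10 h 8 min
Thu: 09:47–21:21 = 11 h 34 min; less 30 min break → 11 h 4 min
Fri: 09:13–18:27 = 9 h 14 min; less 60 min break → 8 h 14 min
Sat: 08:47–15:14 = 6 h 27 min
Total: 4 h 2 min + 10 h 8 min + 11 h 4 min + 8 h 14 min + 6 h 27 min = 39 h 55 min.

39.92 hours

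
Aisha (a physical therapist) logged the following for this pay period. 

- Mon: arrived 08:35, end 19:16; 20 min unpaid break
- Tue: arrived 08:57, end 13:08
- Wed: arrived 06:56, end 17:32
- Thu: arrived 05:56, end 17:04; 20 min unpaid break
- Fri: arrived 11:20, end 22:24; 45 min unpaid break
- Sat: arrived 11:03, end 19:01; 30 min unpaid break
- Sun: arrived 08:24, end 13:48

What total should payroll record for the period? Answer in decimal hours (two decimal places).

Mon: 08:35–19:16 = 10 h 41 min; less 20 min break → 10 h 21 min
Tue: 08:57–13:08 = 4 h 11 min
Wed: 06:56–17:32 = 10 h 36 min
Thu: 05:56–17:04 = 11 h 8 min; less 20 min break → 10 h 48 min
Fri: 11:20–22:24 = 11 h 4 min; less 45 min break → 10 h 19 min
Sat: 11:03–19:01 = 7 h 58 min; less 30 min break → 7 h 28 min
Sun: 08:24–13:48 = 5 h 24 min
Total: 10 h 21 min + 4 h 11 min + 10 h 36 min + 10 h 48 min + 10 h 19 min + 7 h 28 min + 5 h 24 min = 59 h 7 min.

59.12 hours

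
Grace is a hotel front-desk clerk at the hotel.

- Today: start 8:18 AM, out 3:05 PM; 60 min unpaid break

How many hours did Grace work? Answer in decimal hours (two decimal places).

5.78 hours

Today: 8:18 AM–3:05 PM = 6 h 47 min; less 60 min break → 5 h 47 min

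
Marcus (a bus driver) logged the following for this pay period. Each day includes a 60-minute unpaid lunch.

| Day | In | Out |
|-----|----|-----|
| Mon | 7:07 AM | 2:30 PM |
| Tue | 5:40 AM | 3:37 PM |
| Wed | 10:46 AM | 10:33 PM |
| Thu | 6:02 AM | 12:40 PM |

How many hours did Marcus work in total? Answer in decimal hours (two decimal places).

31.75 hours

Mon: 7:07 AM–2:30 PM = 7 h 23 min; less 60 min break → 6 h 23 min
Tue: 5:40 AM–3:37 PM = 9 h 57 min; less 60 min break → 8 h 57 min
Wed: 10:46 AM–10:33 PM = 11 h 47 min; less 60 min break → 10 h 47 min
Thu: 6:02 AM–12:40 PM = 6 h 38 min; less 60 min break → 5 h 38 min
Total: 6 h 23 min + 8 h 57 min + 10 h 47 min + 5 h 38 min = 31 h 45 min.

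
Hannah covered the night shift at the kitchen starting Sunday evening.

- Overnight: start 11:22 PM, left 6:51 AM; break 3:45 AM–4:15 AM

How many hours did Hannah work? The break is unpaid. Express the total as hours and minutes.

Overnight: 11:22 PM → midnight = 0 h 38 min; midnight → 6:51 AM = 6 h 51 min; span 7 h 29 min; less 30 min break → 6 h 59 min

6 h 59 min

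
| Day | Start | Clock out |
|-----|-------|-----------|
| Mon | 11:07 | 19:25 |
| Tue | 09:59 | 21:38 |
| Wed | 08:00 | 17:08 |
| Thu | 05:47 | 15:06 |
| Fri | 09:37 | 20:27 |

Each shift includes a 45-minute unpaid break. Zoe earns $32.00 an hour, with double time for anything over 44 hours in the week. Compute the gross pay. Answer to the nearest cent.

$1502.93

Mon: 11:07–19:25 = 8 h 18 min; less 45 min break → 7 h 33 min
Tue: 09:59–21:38 = 11 h 39 min; less 45 min break → 10 h 54 min
Wed: 08:00–17:08 = 9 h 8 min; less 45 min break → 8 h 23 min
Thu: 05:47–15:06 = 9 h 19 min; less 45 min break → 8 h 34 min
Fri: 09:37–20:27 = 10 h 50 min; less 45 min break → 10 h 5 min
Total worked: 45 h 29 min = 2729 min.
Regular 44 h 0 min = 2640 min at $32.00/h; overtime 1 h 29 min = 89 min at $64.00/h.
Pay = (2640 × $32.00 + 89 × $64.00) ÷ 60 = $1502.93.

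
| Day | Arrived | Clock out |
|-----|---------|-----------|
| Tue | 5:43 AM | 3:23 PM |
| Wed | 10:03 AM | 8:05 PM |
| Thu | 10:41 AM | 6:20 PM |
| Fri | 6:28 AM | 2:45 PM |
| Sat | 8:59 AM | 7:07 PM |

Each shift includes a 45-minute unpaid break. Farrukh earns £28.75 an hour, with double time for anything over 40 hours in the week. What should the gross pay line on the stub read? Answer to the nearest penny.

£1265.96

Tue: 5:43 AM–3:23 PM = 9 h 40 min; less 45 min break → 8 h 55 min
Wed: 10:03 AM–8:05 PM = 10 h 2 min; less 45 min break → 9 h 17 min
Thu: 10:41 AM–6:20 PM = 7 h 39 min; less 45 min break → 6 h 54 min
Fri: 6:28 AM–2:45 PM = 8 h 17 min; less 45 min break → 7 h 32 min
Sat: 8:59 AM–7:07 PM = 10 h 8 min; less 45 min break → 9 h 23 min
Total worked: 42 h 1 min = 2521 min.
Regular 40 h 0 min = 2400 min at £28.75/h; overtime 2 h 1 min = 121 min at £57.50/h.
Pay = (2400 × £28.75 + 121 × £57.50) ÷ 60 = £1265.96.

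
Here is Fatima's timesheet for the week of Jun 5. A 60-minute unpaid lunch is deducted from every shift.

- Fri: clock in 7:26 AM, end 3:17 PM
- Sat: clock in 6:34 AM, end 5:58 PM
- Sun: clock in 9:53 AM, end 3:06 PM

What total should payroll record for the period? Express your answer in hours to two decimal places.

21.47 hours

Fri: 7:26 AM–3:17 PM = 7 h 51 min; less 60 min break → 6 h 51 min
Sat: 6:34 AM–5:58 PM = 11 h 24 min; less 60 min break → 10 h 24 min
Sun: 9:53 AM–3:06 PM = 5 h 13 min; less 60 min break → 4 h 13 min
Total: 6 h 51 min + 10 h 24 min + 4 h 13 min = 21 h 28 min.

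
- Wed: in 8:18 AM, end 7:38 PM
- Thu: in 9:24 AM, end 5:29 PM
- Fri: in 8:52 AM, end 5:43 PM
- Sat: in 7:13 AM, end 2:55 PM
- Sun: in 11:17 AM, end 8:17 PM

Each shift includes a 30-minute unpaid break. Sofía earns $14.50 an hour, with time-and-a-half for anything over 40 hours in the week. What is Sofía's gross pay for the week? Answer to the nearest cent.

$633.65

Wed: 8:18 AM–7:38 PM = 11 h 20 min; less 30 min break → 10 h 50 min
Thu: 9:24 AM–5:29 PM = 8 h 5 min; less 30 min break → 7 h 35 min
Fri: 8:52 AM–5:43 PM = 8 h 51 min; less 30 min break → 8 h 21 min
Sat: 7:13 AM–2:55 PM = 7 h 42 min; less 30 min break → 7 h 12 min
Sun: 11:17 AM–8:17 PM = 9 h 0 min; less 30 min break → 8 h 30 min
Total worked: 42 h 28 min = 2548 min.
Regular 40 h 0 min = 2400 min at $14.50/h; overtime 2 h 28 min = 148 min at $21.75/h.
Pay = (2400 × $14.50 + 148 × $21.75) ÷ 60 = $633.65.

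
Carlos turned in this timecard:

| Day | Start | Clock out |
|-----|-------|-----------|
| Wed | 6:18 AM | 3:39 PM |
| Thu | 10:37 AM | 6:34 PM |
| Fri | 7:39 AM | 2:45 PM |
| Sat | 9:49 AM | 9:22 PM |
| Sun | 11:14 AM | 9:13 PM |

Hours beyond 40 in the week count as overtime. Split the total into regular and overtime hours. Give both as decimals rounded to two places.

Regular 40.00 hours, overtime 5.93 hours

Wed: 6:18 AM–3:39 PM = 9 h 21 min
Thu: 10:37 AM–6:34 PM = 7 h 57 min
Fri: 7:39 AM–2:45 PM = 7 h 6 min
Sat: 9:49 AM–9:22 PM = 11 h 33 min
Sun: 11:14 AM–9:13 PM = 9 h 59 min
Total worked: 45 h 56 min = 45.93 h.
Threshold 40 h → overtime 5 h 56 min, regular 40 h 0 min.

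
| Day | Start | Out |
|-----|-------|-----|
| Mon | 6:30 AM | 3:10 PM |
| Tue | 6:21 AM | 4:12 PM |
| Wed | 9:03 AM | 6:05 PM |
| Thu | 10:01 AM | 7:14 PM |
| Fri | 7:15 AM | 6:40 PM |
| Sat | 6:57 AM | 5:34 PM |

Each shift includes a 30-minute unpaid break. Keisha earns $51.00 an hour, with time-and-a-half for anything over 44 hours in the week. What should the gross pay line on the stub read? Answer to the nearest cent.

$3146.70

Mon: 6:30 AM–3:10 PM = 8 h 40 min; less 30 min break → 8 h 10 min
Tue: 6:21 AM–4:12 PM = 9 h 51 min; less 30 min break → 9 h 21 min
Wed: 9:03 AM–6:05 PM = 9 h 2 min; less 30 min break → 8 h 32 min
Thu: 10:01 AM–7:14 PM = 9 h 13 min; less 30 min break → 8 h 43 min
Fri: 7:15 AM–6:40 PM = 11 h 25 min; less 30 min break → 10 h 55 min
Sat: 6:57 AM–5:34 PM = 10 h 37 min; less 30 min break → 10 h 7 min
Total worked: 55 h 48 min = 3348 min.
Regular 44 h 0 min = 2640 min at $51.00/h; overtime 11 h 48 min = 708 min at $76.50/h.
Pay = (2640 × $51.00 + 708 × $76.50) ÷ 60 = $3146.70.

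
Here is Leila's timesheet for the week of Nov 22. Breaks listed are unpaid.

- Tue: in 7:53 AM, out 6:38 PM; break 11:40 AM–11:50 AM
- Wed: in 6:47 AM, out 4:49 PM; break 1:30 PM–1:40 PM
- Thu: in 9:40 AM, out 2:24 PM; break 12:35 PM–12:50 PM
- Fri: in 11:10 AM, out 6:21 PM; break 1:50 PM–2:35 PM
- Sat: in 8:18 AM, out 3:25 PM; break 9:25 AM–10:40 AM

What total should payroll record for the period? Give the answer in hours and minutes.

Tue: 7:53 AM–6:38 PM = 10 h 45 min; less 10 min break → 10 h 35 min
Wed: 6:47 AM–4:49 PM = 10 h 2 min; less 10 min break → 9 h 52 min
Thu: 9:40 AM–2:24 PM = 4 h 44 min; less 15 min break → 4 h 29 min
Fri: 11:10 AM–6:21 PM = 7 h 11 min; less 45 min break → 6 h 26 min
Sat: 8:18 AM–3:25 PM = 7 h 7 min; less 75 min break → 5 h 52 min
Total: 10 h 35 min + 9 h 52 min + 4 h 29 min + 6 h 26 min + 5 h 52 min = 37 h 14 min.

37 h 14 min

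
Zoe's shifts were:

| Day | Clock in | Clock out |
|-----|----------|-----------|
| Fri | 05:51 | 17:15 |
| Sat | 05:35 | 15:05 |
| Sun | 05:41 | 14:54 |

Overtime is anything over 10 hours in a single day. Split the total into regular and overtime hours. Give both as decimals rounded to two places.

Fri: 05:51–17:15 = 11 h 24 min
Sat: 05:35–15:05 = 9 h 30 min
Sun: 05:41–14:54 = 9 h 13 min
Fri reg 10 h 0 min / OT 1 h 24 min; Sat reg 9 h 30 min / OT 0 h 0 min; Sun reg 9 h 13 min / OT 0 h 0 min.
Totals: regular 28 h 43 min, overtime 1 h 24 min.

Regular 28.72 hours, overtime 1.40 hours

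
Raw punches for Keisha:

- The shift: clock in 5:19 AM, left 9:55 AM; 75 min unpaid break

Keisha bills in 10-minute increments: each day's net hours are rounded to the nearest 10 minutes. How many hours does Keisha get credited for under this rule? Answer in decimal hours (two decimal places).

3.33 hours

The shift: 5:19 AM–9:55 AM = 4 h 36 min − 75 min = 3 h 21 min → rounds to 3 h 20 min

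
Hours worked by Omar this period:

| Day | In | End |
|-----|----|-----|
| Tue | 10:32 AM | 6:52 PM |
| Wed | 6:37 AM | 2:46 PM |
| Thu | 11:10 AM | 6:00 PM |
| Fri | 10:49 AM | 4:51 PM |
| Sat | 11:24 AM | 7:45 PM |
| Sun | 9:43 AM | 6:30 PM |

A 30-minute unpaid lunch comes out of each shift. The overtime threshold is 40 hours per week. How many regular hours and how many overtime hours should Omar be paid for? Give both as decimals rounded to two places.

Regular 40.00 hours, overtime 3.48 hours

Tue: 10:32 AM–6:52 PM = 8 h 20 min; less 30 min break → 7 h 50 min
Wed: 6:37 AM–2:46 PM = 8 h 9 min; less 30 min break → 7 h 39 min
Thu: 11:10 AM–6:00 PM = 6 h 50 min; less 30 min break → 6 h 20 min
Fri: 10:49 AM–4:51 PM = 6 h 2 min; less 30 min break → 5 h 32 min
Sat: 11:24 AM–7:45 PM = 8 h 21 min; less 30 min break → 7 h 51 min
Sun: 9:43 AM–6:30 PM = 8 h 47 min; less 30 min break → 8 h 17 min
Total worked: 43 h 29 min = 43.48 h.
Threshold 40 h → overtime 3 h 29 min, regular 40 h 0 min.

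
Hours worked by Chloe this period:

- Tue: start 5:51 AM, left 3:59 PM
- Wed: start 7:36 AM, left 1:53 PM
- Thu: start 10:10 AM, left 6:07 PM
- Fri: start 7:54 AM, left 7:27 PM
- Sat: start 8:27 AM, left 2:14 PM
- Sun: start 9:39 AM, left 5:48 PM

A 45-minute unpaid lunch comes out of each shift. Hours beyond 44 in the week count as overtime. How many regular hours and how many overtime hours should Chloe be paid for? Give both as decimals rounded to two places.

Regular 44.00 hours, overtime 1.35 hours

Tue: 5:51 AM–3:59 PM = 10 h 8 min; less 45 min break → 9 h 23 min
Wed: 7:36 AM–1:53 PM = 6 h 17 min; less 45 min break → 5 h 32 min
Thu: 10:10 AM–6:07 PM = 7 h 57 min; less 45 min break → 7 h 12 min
Fri: 7:54 AM–7:27 PM = 11 h 33 min; less 45 min break → 10 h 48 min
Sat: 8:27 AM–2:14 PM = 5 h 47 min; less 45 min break → 5 h 2 min
Sun: 9:39 AM–5:48 PM = 8 h 9 min; less 45 min break → 7 h 24 min
Total worked: 45 h 21 min = 45.35 h.
Threshold 44 h → overtime 1 h 21 min, regular 44 h 0 min.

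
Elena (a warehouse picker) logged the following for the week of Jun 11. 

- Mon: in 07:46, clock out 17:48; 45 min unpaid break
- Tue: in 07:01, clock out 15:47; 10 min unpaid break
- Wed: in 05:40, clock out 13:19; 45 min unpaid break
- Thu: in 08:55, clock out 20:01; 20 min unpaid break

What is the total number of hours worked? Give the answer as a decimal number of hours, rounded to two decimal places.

35.55 hours

Mon: 07:46–17:48 = 10 h 2 min; less 45 min break → 9 h 17 min
Tue: 07:01–15:47 = 8 h 46 min; less 10 min break → 8 h 36 min
Wed: 05:40–13:19 = 7 h 39 min; less 45 min break → 6 h 54 min
Thu: 08:55–20:01 = 11 h 6 min; less 20 min break → 10 h 46 min
Total: 9 h 17 min + 8 h 36 min + 6 h 54 min + 10 h 46 min = 35 h 33 min.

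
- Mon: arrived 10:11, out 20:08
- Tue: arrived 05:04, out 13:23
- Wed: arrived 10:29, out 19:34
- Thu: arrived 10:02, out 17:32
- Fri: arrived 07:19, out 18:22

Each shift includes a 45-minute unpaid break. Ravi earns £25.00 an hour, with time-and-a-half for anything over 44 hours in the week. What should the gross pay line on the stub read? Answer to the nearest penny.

£1053.75

Mon: 10:11–20:08 = 9 h 57 min; less 45 min break → 9 h 12 min
Tue: 05:04–13:23 = 8 h 19 min; less 45 min break → 7 h 34 min
Wed: 10:29–19:34 = 9 h 5 min; less 45 min break → 8 h 20 min
Thu: 10:02–17:32 = 7 h 30 min; less 45 min break → 6 h 45 min
Fri: 07:19–18:22 = 11 h 3 min; less 45 min break → 10 h 18 min
Total worked: 42 h 9 min = 2529 min.
Regular 42 h 9 min = 2529 min at £25.00/h; overtime 0 h 0 min = 0 min at £37.50/h.
Pay = (2529 × £25.00 + 0 × £37.50) ÷ 60 = £1053.75.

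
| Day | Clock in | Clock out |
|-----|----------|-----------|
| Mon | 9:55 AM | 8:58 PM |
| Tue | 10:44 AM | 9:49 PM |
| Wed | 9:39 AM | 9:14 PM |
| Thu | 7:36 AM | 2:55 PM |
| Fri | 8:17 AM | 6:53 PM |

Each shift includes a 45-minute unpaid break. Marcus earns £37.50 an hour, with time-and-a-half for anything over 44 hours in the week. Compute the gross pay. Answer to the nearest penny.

£1868.44

Mon: 9:55 AM–8:58 PM = 11 h 3 min; less 45 min break → 10 h 18 min
Tue: 10:44 AM–9:49 PM = 11 h 5 min; less 45 min break → 10 h 20 min
Wed: 9:39 AM–9:14 PM = 11 h 35 min; less 45 min break → 10 h 50 min
Thu: 7:36 AM–2:55 PM = 7 h 19 min; less 45 min break → 6 h 34 min
Fri: 8:17 AM–6:53 PM = 10 h 36 min; less 45 min break → 9 h 51 min
Total worked: 47 h 53 min = 2873 min.
Regular 44 h 0 min = 2640 min at £37.50/h; overtime 3 h 53 min = 233 min at £56.25/h.
Pay = (2640 × £37.50 + 233 × £56.25) ÷ 60 = £1868.44.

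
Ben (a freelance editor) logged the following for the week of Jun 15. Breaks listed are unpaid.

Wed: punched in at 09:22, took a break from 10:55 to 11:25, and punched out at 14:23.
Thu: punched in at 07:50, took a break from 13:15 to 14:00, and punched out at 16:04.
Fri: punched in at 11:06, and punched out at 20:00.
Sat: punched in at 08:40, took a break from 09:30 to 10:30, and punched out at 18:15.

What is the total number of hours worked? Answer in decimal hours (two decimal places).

Wed: 09:22–14:23 = 5 h 1 min; less 30 min break → 4 h 31 min
Thu: 07:50–16:04 = 8 h 14 min; less 45 min break → 7 h 29 min
Fri: 11:06–20:00 = 8 h 54 min
Sat: 08:40–18:15 = 9 h 35 min; less 60 min break → 8 h 35 min
Total: 4 h 31 min + 7 h 29 min + 8 h 54 min + 8 h 35 min = 29 h 29 min.

29.48 hours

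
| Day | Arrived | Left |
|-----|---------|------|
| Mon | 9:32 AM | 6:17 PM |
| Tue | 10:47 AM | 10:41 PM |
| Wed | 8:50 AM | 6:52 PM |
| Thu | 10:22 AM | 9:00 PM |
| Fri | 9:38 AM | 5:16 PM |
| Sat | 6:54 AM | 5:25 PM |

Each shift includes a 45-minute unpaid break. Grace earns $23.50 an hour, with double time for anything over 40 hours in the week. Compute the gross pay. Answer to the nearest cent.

Mon: 9:32 AM–6:17 PM = 8 h 45 min; less 45 min break → 8 h 0 min
Tue: 10:47 AM–10:41 PM = 11 h 54 min; less 45 min break → 11 h 9 min
Wed: 8:50 AM–6:52 PM = 10 h 2 min; less 45 min break → 9 h 17 min
Thu: 10:22 AM–9:00 PM = 10 h 38 min; less 45 min break → 9 h 53 min
Fri: 9:38 AM–5:16 PM = 7 h 38 min; less 45 min break → 6 h 53 min
Sat: 6:54 AM–5:25 PM = 10 h 31 min; less 45 min break → 9 h 46 min
Total worked: 54 h 58 min = 3298 min.
Regular 40 h 0 min = 2400 min at $23.50/h; overtime 14 h 58 min = 898 min at $47.00/h.
Pay = (2400 × $23.50 + 898 × $47.00) ÷ 60 = $1643.43.

$1643.43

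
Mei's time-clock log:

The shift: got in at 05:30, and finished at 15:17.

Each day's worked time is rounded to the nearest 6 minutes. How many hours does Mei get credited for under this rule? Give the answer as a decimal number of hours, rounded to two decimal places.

9.80 hours

The shift: 05:30–15:17 = 9 h 47 min → rounds to 9 h 48 min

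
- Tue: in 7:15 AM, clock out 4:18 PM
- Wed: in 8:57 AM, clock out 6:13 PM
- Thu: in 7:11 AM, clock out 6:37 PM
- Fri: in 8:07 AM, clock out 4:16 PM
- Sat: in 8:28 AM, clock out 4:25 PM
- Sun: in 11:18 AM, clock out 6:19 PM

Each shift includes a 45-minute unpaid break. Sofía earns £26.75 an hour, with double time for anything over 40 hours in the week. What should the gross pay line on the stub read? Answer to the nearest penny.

£1517.62

Tue: 7:15 AM–4:18 PM = 9 h 3 min; less 45 min break → 8 h 18 min
Wed: 8:57 AM–6:13 PM = 9 h 16 min; less 45 min break → 8 h 31 min
Thu: 7:11 AM–6:37 PM = 11 h 26 min; less 45 min break → 10 h 41 min
Fri: 8:07 AM–4:16 PM = 8 h 9 min; less 45 min break → 7 h 24 min
Sat: 8:28 AM–4:25 PM = 7 h 57 min; less 45 min break → 7 h 12 min
Sun: 11:18 AM–6:19 PM = 7 h 1 min; less 45 min break → 6 h 16 min
Total worked: 48 h 22 min = 2902 min.
Regular 40 h 0 min = 2400 min at £26.75/h; overtime 8 h 22 min = 502 min at £53.50/h.
Pay = (2400 × £26.75 + 502 × £53.50) ÷ 60 = £1517.62.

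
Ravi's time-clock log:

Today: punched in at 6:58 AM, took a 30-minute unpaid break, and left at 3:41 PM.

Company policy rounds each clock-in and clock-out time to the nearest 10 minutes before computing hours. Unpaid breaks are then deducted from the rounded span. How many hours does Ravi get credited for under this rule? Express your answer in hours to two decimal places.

8.17 hours

Today: in 6:58 AM→7:00 AM, out 3:41 PM→3:40 PM; 8 h 40 min − 30 min = 8 h 10 min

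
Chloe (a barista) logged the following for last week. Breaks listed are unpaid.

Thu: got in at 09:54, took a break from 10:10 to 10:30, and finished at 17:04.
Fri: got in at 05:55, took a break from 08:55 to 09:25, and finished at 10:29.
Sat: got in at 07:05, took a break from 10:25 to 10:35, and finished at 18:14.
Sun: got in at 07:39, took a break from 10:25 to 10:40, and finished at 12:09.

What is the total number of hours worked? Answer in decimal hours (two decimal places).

26.13 hours

Thu: 09:54–17:04 = 7 h 10 min; less 20 min break → 6 h 50 min
Fri: 05:55–10:29 = 4 h 34 min; less 30 min break → 4 h 4 min
Sat: 07:05–18:14 = 11 h 9 min; less 10 min break → 10 h 59 min
Sun: 07:39–12:09 = 4 h 30 min; less 15 min break → 4 h 15 min
Total: 6 h 50 min + 4 h 4 min + 10 h 59 min + 4 h 15 min = 26 h 8 min.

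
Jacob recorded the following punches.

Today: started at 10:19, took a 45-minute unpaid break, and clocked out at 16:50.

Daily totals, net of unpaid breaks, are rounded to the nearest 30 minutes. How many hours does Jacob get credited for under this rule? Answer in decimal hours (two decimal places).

6.00 hours

Today: 10:19–16:50 = 6 h 31 min − 45 min = 5 h 46 min → rounds to 6 h 0 min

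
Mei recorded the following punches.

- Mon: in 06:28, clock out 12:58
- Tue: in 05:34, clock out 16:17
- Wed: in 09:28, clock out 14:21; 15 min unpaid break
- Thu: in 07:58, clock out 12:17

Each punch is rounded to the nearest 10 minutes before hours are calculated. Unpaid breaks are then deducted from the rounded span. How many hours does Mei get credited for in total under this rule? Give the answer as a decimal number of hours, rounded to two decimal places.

Mon: in 06:28→06:30, out 12:58→13:00; 6 h 30 min
Tue: in 05:34→05:30, out 16:17→16:20; 10 h 50 min
Wed: in 09:28→09:30, out 14:21→14:20; 4 h 50 min − 15 min = 4 h 35 min
Thu: in 07:58→08:00, out 12:17→12:20; 4 h 20 min
Total credited: 26 h 15 min.

26.25 hours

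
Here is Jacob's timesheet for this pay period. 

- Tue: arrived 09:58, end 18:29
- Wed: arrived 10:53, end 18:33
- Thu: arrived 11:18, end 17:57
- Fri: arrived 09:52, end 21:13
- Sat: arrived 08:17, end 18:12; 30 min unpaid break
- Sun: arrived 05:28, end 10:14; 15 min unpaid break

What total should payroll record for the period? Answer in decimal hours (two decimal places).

48.12 hours

Tue: 09:58–18:29 = 8 h 31 min
Wed: 10:53–18:33 = 7 h 40 min
Thu: 11:18–17:57 = 6 h 39 min
Fri: 09:52–21:13 = 11 h 21 min
Sat: 08:17–18:12 = 9 h 55 min; less 30 min break → 9 h 25 min
Sun: 05:28–10:14 = 4 h 46 min; less 15 min break → 4 h 31 min
Total: 8 h 31 min + 7 h 40 min + 6 h 39 min + 11 h 21 min + 9 h 25 min + 4 h 31 min = 48 h 7 min.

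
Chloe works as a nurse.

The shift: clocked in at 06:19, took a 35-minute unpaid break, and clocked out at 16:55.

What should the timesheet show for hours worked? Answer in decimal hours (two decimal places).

10.02 hours

The shift: 06:19–16:55 = 10 h 36 min; less 35 min break → 10 h 1 min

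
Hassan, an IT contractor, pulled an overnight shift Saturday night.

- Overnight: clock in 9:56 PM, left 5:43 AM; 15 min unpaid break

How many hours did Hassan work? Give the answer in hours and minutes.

Overnight: 9:56 PM → midnight = 2 h 4 min; midnight → 5:43 AM = 5 h 43 min; span 7 h 47 min; less 15 min break → 7 h 32 min

7 h 32 min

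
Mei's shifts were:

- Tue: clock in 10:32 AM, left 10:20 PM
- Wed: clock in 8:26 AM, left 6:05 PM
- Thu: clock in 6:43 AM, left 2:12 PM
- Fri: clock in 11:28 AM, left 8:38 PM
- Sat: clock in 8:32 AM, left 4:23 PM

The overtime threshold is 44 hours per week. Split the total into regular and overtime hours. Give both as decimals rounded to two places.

Regular 44.00 hours, overtime 1.95 hours

Tue: 10:32 AM–10:20 PM = 11 h 48 min
Wed: 8:26 AM–6:05 PM = 9 h 39 min
Thu: 6:43 AM–2:12 PM = 7 h 29 min
Fri: 11:28 AM–8:38 PM = 9 h 10 min
Sat: 8:32 AM–4:23 PM = 7 h 51 min
Total worked: 45 h 57 min = 45.95 h.
Threshold 44 h → overtime 1 h 57 min, regular 44 h 0 min.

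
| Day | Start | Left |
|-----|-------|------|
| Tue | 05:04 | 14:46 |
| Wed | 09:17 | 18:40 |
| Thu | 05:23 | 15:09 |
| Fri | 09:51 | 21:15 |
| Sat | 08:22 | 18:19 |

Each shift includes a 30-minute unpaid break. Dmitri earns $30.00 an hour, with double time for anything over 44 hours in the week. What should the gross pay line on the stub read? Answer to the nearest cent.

Tue: 05:04–14:46 = 9 h 42 min; less 30 min break → 9 h 12 min
Wed: 09:17–18:40 = 9 h 23 min; less 30 min break → 8 h 53 min
Thu: 05:23–15:09 = 9 h 46 min; less 30 min break → 9 h 16 min
Fri: 09:51–21:15 = 11 h 24 min; less 30 min break → 10 h 54 min
Sat: 08:22–18:19 = 9 h 57 min; less 30 min break → 9 h 27 min
Total worked: 47 h 42 min = 2862 min.
Regular 44 h 0 min = 2640 min at $30.00/h; overtime 3 h 42 min = 222 min at $60.00/h.
Pay = (2640 × $30.00 + 222 × $60.00) ÷ 60 = $1542.00.

$1542.00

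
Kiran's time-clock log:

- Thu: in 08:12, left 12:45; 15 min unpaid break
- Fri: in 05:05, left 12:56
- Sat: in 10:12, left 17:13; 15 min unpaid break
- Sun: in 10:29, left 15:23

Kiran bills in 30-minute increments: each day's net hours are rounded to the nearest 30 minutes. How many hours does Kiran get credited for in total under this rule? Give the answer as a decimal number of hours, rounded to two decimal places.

Thu: 08:12–12:45 = 4 h 33 min − 15 min = 4 h 18 min → rounds to 4 h 30 min
Fri: 05:05–12:56 = 7 h 51 min → rounds to 8 h 0 min
Sat: 10:12–17:13 = 7 h 1 min − 15 min = 6 h 46 min → rounds to 7 h 0 min
Sun: 10:29–15:23 = 4 h 54 min → rounds to 5 h 0 min
Total credited: 24 h 30 min.

24.50 hours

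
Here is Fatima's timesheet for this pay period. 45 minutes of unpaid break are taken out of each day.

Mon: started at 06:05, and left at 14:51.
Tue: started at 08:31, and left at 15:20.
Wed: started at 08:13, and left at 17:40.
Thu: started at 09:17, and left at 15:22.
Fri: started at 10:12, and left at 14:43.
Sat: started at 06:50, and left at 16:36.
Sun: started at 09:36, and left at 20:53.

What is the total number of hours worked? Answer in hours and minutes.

Mon: 06:05–14:51 = 8 h 46 min; less 45 min break → 8 h 1 min
Tue: 08:31–15:20 = 6 h 49 min; less 45 min break → 6 h 4 min
Wed: 08:13–17:40 = 9 h 27 min; less 45 min break → 8 h 42 min
Thu: 09:17–15:22 = 6 h 5 min; less 45 min break → 5 h 20 min
Fri: 10:12–14:43 = 4 h 31 min; less 45 min break → 3 h 46 min
Sat: 06:50–16:36 = 9 h 46 min; less 45 min break → 9 h 1 min
Sun: 09:36–20:53 = 11 h 17 min; less 45 min break → 10 h 32 min
Total: 8 h 1 min + 6 h 4 min + 8 h 42 min + 5 h 20 min + 3 h 46 min + 9 h 1 min + 10 h 32 min = 51 h 26 min.

51 h 26 min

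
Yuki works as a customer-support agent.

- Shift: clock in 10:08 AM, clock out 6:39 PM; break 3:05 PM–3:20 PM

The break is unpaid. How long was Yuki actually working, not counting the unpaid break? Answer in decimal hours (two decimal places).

Shift: 10:08 AM–6:39 PM = 8 h 31 min; less 15 min break → 8 h 16 min

8.27 hours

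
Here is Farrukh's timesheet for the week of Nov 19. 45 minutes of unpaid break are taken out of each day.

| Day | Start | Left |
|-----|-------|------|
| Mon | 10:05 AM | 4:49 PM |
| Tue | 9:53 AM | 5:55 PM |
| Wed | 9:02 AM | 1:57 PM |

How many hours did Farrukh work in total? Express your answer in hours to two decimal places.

17.43 hours

Mon: 10:05 AM–4:49 PM = 6 h 44 min; less 45 min break → 5 h 59 min
Tue: 9:53 AM–5:55 PM = 8 h 2 min; less 45 min break → 7 h 17 min
Wed: 9:02 AM–1:57 PM = 4 h 55 min; less 45 min break → 4 h 10 min
Total: 5 h 59 min + 7 h 17 min + 4 h 10 min = 17 h 26 min.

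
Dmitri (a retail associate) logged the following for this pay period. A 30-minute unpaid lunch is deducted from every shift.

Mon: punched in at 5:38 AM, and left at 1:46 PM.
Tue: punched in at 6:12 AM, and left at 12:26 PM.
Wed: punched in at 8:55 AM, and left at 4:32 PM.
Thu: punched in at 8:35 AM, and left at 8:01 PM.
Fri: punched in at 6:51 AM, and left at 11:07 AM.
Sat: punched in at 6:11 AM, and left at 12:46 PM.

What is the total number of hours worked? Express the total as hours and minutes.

41 h 16 min

Mon: 5:38 AM–1:46 PM = 8 h 8 min; less 30 min break → 7 h 38 min
Tue: 6:12 AM–12:26 PM = 6 h 14 min; less 30 min break → 5 h 44 min
Wed: 8:55 AM–4:32 PM = 7 h 37 min; less 30 min break → 7 h 7 min
Thu: 8:35 AM–8:01 PM = 11 h 26 min; less 30 min break → 10 h 56 min
Fri: 6:51 AM–11:07 AM = 4 h 16 min; less 30 min break → 3 h 46 min
Sat: 6:11 AM–12:46 PM = 6 h 35 min; less 30 min break → 6 h 5 min
Total: 7 h 38 min + 5 h 44 min + 7 h 7 min + 10 h 56 min + 3 h 46 min + 6 h 5 min = 41 h 16 min.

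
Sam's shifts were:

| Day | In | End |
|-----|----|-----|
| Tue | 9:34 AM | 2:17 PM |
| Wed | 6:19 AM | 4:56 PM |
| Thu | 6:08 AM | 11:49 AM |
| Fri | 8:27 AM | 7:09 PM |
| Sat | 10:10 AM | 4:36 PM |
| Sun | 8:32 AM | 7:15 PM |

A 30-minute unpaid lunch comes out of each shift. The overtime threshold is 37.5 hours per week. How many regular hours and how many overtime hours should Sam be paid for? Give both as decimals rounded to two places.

Tue: 9:34 AM–2:17 PM = 4 h 43 min; less 30 min break → 4 h 13 min
Wed: 6:19 AM–4:56 PM = 10 h 37 min; less 30 min break → 10 h 7 min
Thu: 6:08 AM–11:49 AM = 5 h 41 min; less 30 min break → 5 h 11 min
Fri: 8:27 AM–7:09 PM = 10 h 42 min; less 30 min break → 10 h 12 min
Sat: 10:10 AM–4:36 PM = 6 h 26 min; less 30 min break → 5 h 56 min
Sun: 8:32 AM–7:15 PM = 10 h 43 min; less 30 min break → 10 h 13 min
Total worked: 45 h 52 min = 45.87 h.
Threshold 37.5 h → overtime 8 h 22 min, regular 37 h 30 min.

Regular 37.50 hours, overtime 8.37 hours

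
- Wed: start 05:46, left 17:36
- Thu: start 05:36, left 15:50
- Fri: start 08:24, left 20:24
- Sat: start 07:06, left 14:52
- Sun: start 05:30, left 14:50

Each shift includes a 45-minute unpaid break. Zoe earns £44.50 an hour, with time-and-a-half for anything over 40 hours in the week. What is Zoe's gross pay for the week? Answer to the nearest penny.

Wed: 05:46–17:36 = 11 h 50 min; less 45 min break → 11 h 5 min
Thu: 05:36–15:50 = 10 h 14 min; less 45 min break → 9 h 29 min
Fri: 08:24–20:24 = 12 h 0 min; less 45 min break → 11 h 15 min
Sat: 07:06–14:52 = 7 h 46 min; less 45 min break → 7 h 1 min
Sun: 05:30–14:50 = 9 h 20 min; less 45 min break → 8 h 35 min
Total worked: 47 h 25 min = 2845 min.
Regular 40 h 0 min = 2400 min at £44.50/h; overtime 7 h 25 min = 445 min at £66.75/h.
Pay = (2400 × £44.50 + 445 × £66.75) ÷ 60 = £2275.06.

£2275.06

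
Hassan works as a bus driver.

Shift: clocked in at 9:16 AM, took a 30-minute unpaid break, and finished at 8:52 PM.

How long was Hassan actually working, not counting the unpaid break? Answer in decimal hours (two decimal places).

Shift: 9:16 AM–8:52 PM = 11 h 36 min; less 30 min break → 11 h 6 min

11.10 hours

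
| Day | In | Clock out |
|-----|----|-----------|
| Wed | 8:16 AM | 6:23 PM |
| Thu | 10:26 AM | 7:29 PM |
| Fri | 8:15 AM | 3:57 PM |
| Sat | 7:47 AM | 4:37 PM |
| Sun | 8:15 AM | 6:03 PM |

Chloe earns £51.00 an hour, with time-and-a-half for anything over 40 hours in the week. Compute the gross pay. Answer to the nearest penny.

Wed: 8:16 AM–6:23 PM = 10 h 7 min
Thu: 10:26 AM–7:29 PM = 9 h 3 min
Fri: 8:15 AM–3:57 PM = 7 h 42 min
Sat: 7:47 AM–4:37 PM = 8 h 50 min
Sun: 8:15 AM–6:03 PM = 9 h 48 min
Total worked: 45 h 30 min = 2730 min.
Regular 40 h 0 min = 2400 min at £51.00/h; overtime 5 h 30 min = 330 min at £76.50/h.
Pay = (2400 × £51.00 + 330 × £76.50) ÷ 60 = £2460.75.

£2460.75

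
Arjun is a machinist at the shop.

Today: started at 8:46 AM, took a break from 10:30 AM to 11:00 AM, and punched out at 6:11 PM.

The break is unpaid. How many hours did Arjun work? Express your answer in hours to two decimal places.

Today: 8:46 AM–6:11 PM = 9 h 25 min; less 30 min break → 8 h 55 min

8.92 hours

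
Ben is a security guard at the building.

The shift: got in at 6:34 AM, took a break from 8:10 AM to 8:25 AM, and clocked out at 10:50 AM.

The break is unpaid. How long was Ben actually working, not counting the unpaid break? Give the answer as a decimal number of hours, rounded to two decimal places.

The shift: 6:34 AM–10:50 AM = 4 h 16 min; less 15 min break → 4 h 1 min

4.02 hours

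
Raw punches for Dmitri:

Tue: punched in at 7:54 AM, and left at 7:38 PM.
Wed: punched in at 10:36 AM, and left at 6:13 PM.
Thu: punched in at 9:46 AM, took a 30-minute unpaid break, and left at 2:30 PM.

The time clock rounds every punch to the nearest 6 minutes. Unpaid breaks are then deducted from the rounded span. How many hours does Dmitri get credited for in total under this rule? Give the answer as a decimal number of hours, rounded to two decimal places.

23.50 hours

Tue: in 7:54 AM→7:54 AM, out 7:38 PM→7:36 PM; 11 h 42 min
Wed: in 10:36 AM→10:36 AM, out 6:13 PM→6:12 PM; 7 h 36 min
Thu: in 9:46 AM→9:48 AM, out 2:30 PM→2:30 PM; 4 h 42 min − 30 min = 4 h 12 min
Total credited: 23 h 30 min.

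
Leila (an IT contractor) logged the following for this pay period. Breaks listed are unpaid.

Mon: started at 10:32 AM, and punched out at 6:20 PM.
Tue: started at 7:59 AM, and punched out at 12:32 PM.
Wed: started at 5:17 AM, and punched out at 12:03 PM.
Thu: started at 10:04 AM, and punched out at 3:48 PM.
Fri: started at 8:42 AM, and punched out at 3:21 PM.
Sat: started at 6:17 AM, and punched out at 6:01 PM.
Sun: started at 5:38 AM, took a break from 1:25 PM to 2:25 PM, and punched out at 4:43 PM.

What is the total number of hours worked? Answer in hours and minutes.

53 h 19 min

Mon: 10:32 AM–6:20 PM = 7 h 48 min
Tue: 7:59 AM–12:32 PM = 4 h 33 min
Wed: 5:17 AM–12:03 PM = 6 h 46 min
Thu: 10:04 AM–3:48 PM = 5 h 44 min
Fri: 8:42 AM–3:21 PM = 6 h 39 min
Sat: 6:17 AM–6:01 PM = 11 h 44 min
Sun: 5:38 AM–4:43 PM = 11 h 5 min; less 60 min break → 10 h 5 min
Total: 7 h 48 min + 4 h 33 min + 6 h 46 min + 5 h 44 min + 6 h 39 min + 11 h 44 min + 10 h 5 min = 53 h 19 min.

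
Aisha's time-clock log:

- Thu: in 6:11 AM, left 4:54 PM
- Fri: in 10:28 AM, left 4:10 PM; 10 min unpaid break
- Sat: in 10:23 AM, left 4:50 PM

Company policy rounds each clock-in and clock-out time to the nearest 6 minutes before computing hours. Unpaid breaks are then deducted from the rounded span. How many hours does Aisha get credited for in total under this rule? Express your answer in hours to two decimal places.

22.63 hours

Thu: in 6:11 AM→6:12 AM, out 4:54 PM→4:54 PM; 10 h 42 min
Fri: in 10:28 AM→10:30 AM, out 4:10 PM→4:12 PM; 5 h 42 min − 10 min = 5 h 32 min
Sat: in 10:23 AM→10:24 AM, out 4:50 PM→4:48 PM; 6 h 24 min
Total credited: 22 h 38 min.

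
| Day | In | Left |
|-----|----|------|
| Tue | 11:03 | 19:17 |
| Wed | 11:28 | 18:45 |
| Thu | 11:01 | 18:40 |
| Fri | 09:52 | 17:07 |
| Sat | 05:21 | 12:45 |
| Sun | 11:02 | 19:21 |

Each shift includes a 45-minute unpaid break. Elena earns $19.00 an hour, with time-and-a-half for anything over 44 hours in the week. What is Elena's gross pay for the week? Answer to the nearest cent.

Tue: 11:03–19:17 = 8 h 14 min; less 45 min break → 7 h 29 min
Wed: 11:28–18:45 = 7 h 17 min; less 45 min break → 6 h 32 min
Thu: 11:01–18:40 = 7 h 39 min; less 45 min break → 6 h 54 min
Fri: 09:52–17:07 = 7 h 15 min; less 45 min break → 6 h 30 min
Sat: 05:21–12:45 = 7 h 24 min; less 45 min break → 6 h 39 min
Sun: 11:02–19:21 = 8 h 19 min; less 45 min break → 7 h 34 min
Total worked: 41 h 38 min = 2498 min.
Regular 41 h 38 min = 2498 min at $19.00/h; overtime 0 h 0 min = 0 min at $28.50/h.
Pay = (2498 × $19.00 + 0 × $28.50) ÷ 60 = $791.03.

$791.03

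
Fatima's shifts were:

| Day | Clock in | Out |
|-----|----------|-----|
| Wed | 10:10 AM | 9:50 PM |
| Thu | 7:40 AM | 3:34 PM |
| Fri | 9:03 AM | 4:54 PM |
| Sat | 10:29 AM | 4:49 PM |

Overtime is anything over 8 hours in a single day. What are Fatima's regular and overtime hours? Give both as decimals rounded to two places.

Wed: 10:10 AM–9:50 PM = 11 h 40 min
Thu: 7:40 AM–3:34 PM = 7 h 54 min
Fri: 9:03 AM–4:54 PM = 7 h 51 min
Sat: 10:29 AM–4:49 PM = 6 h 20 min
Wed reg 8 h 0 min / OT 3 h 40 min; Thu reg 7 h 54 min / OT 0 h 0 min; Fri reg 7 h 51 min / OT 0 h 0 min; Sat reg 6 h 20 min / OT 0 h 0 min.
Totals: regular 30 h 5 min, overtime 3 h 40 min.

Regular 30.08 hours, overtime 3.67 hours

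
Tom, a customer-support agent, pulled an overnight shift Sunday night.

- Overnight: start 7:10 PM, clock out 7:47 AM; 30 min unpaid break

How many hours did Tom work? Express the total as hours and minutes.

Overnight: 7:10 PM → midnight = 4 h 50 min; midnight → 7:47 AM = 7 h 47 min; span 12 h 37 min; less 30 min break → 12 h 7 min

12 h 7 min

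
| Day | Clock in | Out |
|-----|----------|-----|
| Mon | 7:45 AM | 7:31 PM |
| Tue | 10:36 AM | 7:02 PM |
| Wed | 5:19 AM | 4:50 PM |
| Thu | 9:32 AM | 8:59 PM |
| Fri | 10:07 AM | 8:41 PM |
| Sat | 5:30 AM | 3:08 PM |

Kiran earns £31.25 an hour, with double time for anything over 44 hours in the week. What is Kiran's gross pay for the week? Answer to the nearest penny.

Mon: 7:45 AM–7:31 PM = 11 h 46 min
Tue: 10:36 AM–7:02 PM = 8 h 26 min
Wed: 5:19 AM–4:50 PM = 11 h 31 min
Thu: 9:32 AM–8:59 PM = 11 h 27 min
Fri: 10:07 AM–8:41 PM = 10 h 34 min
Sat: 5:30 AM–3:08 PM = 9 h 38 min
Total worked: 63 h 22 min = 3802 min.
Regular 44 h 0 min = 2640 min at £31.25/h; overtime 19 h 22 min = 1162 min at £62.50/h.
Pay = (2640 × £31.25 + 1162 × £62.50) ÷ 60 = £2585.42.

£2585.42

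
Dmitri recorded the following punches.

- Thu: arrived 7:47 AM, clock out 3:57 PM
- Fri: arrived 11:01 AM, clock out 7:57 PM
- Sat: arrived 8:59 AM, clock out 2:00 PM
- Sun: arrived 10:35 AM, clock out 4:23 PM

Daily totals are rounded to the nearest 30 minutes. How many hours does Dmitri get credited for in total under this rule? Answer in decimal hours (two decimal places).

28.00 hours

Thu: 7:47 AM–3:57 PM = 8 h 10 min → rounds to 8 h 0 min
Fri: 11:01 AM–7:57 PM = 8 h 56 min → rounds to 9 h 0 min
Sat: 8:59 AM–2:00 PM = 5 h 1 min → rounds to 5 h 0 min
Sun: 10:35 AM–4:23 PM = 5 h 48 min → rounds to 6 h 0 min
Total credited: 28 h 0 min.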